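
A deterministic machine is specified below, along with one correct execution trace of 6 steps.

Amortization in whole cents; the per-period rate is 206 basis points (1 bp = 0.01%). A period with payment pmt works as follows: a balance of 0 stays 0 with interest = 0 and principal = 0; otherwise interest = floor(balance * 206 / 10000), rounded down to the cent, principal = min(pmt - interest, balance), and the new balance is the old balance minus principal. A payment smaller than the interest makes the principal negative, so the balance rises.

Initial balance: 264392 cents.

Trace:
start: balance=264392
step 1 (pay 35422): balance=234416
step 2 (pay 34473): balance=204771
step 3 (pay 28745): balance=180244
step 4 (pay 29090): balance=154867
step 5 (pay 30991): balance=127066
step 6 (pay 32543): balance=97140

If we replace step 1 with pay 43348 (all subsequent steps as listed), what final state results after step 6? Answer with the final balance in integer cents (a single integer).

88362

(re-executing from step 1 with the substitution; state before step 1: balance=264392)
step 1 (pay 43348): balance=226490
step 2 (pay 34473): balance=196682
step 3 (pay 28745): balance=171988
step 4 (pay 29090): balance=146440
step 5 (pay 30991): balance=118465
step 6 (pay 32543): balance=88362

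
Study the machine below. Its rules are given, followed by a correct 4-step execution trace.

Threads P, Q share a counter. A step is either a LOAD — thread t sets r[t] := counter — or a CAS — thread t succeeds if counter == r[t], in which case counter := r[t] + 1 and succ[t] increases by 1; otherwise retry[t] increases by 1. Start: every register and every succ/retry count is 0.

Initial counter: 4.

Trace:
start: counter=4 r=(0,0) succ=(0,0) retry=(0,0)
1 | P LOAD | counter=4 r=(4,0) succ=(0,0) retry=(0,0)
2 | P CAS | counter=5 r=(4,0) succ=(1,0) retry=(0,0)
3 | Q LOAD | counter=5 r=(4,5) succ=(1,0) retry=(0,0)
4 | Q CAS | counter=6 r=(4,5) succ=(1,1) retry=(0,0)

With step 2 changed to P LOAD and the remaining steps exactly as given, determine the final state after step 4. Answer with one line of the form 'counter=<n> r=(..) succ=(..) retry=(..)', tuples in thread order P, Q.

counter=5 r=(4,4) succ=(0,1) retry=(0,0)

(re-executing from step 2 with the substitution; state before step 2: counter=4 r=(4,0) succ=(0,0) retry=(0,0))
2 | P LOAD | counter=4 r=(4,0) succ=(0,0) retry=(0,0)
3 | Q LOAD | counter=4 r=(4,4) succ=(0,0) retry=(0,0)
4 | Q CAS | counter=5 r=(4,4) succ=(0,1) retry=(0,0)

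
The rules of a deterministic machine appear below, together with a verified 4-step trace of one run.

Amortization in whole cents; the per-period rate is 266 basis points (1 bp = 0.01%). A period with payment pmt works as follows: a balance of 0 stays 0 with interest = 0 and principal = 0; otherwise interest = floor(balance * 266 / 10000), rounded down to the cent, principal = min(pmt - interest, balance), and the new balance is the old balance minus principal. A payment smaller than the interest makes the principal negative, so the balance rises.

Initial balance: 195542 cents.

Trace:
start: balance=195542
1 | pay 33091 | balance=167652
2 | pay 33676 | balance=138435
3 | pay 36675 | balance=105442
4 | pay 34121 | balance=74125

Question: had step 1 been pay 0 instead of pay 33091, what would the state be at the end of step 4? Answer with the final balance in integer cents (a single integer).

(re-executing from step 1 with the substitution; state before step 1: balance=195542)
1 | pay 0 | balance=200743
2 | pay 33676 | balance=172406
3 | pay 36675 | balance=140316
4 | pay 34121 | balance=109927

109927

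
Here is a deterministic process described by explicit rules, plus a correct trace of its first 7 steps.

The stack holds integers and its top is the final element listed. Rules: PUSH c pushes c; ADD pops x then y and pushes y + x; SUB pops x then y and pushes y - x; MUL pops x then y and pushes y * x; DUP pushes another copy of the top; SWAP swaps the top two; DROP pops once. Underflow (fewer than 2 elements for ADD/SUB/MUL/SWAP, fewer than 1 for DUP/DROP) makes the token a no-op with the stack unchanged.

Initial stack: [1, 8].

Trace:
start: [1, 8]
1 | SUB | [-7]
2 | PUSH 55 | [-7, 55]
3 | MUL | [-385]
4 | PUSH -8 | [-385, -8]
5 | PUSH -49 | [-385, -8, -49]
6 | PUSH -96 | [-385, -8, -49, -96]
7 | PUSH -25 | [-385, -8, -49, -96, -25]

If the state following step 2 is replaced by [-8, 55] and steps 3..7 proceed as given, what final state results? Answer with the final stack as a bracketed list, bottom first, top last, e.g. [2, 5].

[-440, -8, -49, -96, -25]

state after step 2 := [-8, 55]
3 | MUL | [-440]
4 | PUSH -8 | [-440, -8]
5 | PUSH -49 | [-440, -8, -49]
6 | PUSH -96 | [-440, -8, -49, -96]
7 | PUSH -25 | [-440, -8, -49, -96, -25]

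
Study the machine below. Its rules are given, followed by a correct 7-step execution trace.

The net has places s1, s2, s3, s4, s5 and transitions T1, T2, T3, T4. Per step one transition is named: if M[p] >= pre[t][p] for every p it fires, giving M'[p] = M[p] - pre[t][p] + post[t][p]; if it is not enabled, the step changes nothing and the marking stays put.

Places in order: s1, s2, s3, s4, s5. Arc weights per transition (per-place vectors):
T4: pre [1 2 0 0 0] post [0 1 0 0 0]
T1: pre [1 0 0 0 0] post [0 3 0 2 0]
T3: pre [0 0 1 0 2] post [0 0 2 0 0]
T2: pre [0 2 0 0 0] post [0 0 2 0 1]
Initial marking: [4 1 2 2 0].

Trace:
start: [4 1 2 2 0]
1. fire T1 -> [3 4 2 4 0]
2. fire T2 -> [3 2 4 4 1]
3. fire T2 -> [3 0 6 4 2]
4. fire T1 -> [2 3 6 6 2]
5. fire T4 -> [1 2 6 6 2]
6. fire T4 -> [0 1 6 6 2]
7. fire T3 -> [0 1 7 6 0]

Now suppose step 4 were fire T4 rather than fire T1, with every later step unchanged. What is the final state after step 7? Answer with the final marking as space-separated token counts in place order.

(re-executing from step 4 with the substitution; state before step 4: [3 0 6 4 2])
4. fire T4 -> [3 0 6 4 2]
5. fire T4 -> [3 0 6 4 2]
6. fire T4 -> [3 0 6 4 2]
7. fire T3 -> [3 0 7 4 0]

3 0 7 4 0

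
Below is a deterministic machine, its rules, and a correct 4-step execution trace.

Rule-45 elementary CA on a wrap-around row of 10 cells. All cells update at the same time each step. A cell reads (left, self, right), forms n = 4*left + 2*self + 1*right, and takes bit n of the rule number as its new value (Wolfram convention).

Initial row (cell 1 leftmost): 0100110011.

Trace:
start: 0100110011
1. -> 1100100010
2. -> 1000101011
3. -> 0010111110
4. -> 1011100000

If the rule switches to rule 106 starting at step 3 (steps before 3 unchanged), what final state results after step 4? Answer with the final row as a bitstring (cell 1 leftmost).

0010101111

(re-executing steps 3..4 under rule 106; state before step 3: 1000101011)
3. -> 1001010110
4. -> 0010101111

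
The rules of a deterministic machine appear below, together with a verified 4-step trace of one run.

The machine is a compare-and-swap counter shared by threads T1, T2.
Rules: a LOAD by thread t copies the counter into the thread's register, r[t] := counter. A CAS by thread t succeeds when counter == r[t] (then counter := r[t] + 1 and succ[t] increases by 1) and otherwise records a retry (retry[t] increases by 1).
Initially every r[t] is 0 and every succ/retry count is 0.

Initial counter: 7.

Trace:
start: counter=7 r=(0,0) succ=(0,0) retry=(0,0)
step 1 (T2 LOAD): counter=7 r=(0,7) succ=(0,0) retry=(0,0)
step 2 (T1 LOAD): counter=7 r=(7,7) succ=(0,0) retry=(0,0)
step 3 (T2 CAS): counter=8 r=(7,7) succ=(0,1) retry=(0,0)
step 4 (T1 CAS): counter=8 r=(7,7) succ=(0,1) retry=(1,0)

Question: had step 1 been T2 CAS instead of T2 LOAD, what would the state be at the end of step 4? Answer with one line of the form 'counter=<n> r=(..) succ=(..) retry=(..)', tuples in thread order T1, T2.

counter=8 r=(7,0) succ=(1,0) retry=(0,2)

(re-executing from step 1 with the substitution; state before step 1: counter=7 r=(0,0) succ=(0,0) retry=(0,0))
step 1 (T2 CAS): counter=7 r=(0,0) succ=(0,0) retry=(0,1)
step 2 (T1 LOAD): counter=7 r=(7,0) succ=(0,0) retry=(0,1)
step 3 (T2 CAS): counter=7 r=(7,0) succ=(0,0) retry=(0,2)
step 4 (T1 CAS): counter=8 r=(7,0) succ=(1,0) retry=(0,2)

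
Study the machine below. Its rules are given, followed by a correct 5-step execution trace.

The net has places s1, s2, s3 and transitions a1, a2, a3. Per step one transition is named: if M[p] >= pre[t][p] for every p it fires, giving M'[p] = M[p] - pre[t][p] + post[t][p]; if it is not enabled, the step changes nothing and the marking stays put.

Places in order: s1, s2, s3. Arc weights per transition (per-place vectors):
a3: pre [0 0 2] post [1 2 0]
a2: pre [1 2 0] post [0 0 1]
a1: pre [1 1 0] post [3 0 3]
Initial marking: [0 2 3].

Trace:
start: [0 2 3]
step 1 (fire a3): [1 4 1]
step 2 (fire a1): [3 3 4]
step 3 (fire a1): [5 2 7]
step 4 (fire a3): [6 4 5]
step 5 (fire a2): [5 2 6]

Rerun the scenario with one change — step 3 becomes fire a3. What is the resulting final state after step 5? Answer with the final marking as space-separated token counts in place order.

(re-executing from step 3 with the substitution; state before step 3: [3 3 4])
step 3 (fire a3): [4 5 2]
step 4 (fire a3): [5 7 0]
step 5 (fire a2): [4 5 1]

4 5 1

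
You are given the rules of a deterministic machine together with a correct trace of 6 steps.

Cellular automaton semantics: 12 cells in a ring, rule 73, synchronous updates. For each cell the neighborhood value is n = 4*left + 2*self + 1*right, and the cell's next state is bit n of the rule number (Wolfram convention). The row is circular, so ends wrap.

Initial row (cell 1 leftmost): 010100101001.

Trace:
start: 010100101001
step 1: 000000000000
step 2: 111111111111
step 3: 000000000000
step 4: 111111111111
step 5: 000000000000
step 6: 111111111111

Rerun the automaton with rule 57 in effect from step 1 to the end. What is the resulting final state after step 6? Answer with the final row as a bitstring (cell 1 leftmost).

(re-executing steps 1..6 under rule 57; state before step 1: 010100101001)
step 1: 101010010100
step 2: 010101001010
step 3: 001010100101
step 4: 100101010010
step 5: 010010101001
step 6: 101001010100

101001010100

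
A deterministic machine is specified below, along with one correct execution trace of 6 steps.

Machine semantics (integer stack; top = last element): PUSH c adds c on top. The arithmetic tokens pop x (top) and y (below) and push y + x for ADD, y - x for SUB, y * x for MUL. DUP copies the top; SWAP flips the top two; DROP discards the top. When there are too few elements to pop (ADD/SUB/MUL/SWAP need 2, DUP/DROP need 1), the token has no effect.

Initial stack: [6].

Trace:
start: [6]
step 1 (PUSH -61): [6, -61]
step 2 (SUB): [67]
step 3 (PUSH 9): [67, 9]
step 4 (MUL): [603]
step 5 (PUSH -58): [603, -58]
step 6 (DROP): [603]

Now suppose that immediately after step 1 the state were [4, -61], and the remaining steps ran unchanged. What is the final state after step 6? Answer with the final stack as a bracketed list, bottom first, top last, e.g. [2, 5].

[585]

state after step 1 := [4, -61]
step 2 (SUB): [65]
step 3 (PUSH 9): [65, 9]
step 4 (MUL): [585]
step 5 (PUSH -58): [585, -58]
step 6 (DROP): [585]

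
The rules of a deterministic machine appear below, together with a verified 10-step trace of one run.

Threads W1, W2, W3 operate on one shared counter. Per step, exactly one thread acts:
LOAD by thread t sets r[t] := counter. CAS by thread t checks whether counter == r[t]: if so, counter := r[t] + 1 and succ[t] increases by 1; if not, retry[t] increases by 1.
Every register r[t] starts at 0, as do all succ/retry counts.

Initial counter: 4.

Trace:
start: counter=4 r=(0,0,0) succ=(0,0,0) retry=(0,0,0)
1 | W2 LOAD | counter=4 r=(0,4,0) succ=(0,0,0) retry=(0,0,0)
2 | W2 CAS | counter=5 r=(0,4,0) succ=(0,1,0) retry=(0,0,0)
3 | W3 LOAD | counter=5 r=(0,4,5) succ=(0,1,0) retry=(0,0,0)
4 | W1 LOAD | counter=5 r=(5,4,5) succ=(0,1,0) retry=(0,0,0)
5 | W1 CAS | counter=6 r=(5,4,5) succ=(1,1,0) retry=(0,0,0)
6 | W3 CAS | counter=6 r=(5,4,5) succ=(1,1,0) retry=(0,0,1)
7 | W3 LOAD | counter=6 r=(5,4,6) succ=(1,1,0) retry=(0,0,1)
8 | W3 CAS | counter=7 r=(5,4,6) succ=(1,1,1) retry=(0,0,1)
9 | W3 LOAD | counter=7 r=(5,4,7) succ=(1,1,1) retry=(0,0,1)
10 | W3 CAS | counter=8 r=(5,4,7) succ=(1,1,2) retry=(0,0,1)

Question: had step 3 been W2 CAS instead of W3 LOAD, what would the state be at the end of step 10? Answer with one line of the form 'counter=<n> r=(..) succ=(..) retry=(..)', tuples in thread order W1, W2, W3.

counter=8 r=(5,4,7) succ=(1,1,2) retry=(0,1,1)

(re-executing from step 3 with the substitution; state before step 3: counter=5 r=(0,4,0) succ=(0,1,0) retry=(0,0,0))
3 | W2 CAS | counter=5 r=(0,4,0) succ=(0,1,0) retry=(0,1,0)
4 | W1 LOAD | counter=5 r=(5,4,0) succ=(0,1,0) retry=(0,1,0)
5 | W1 CAS | counter=6 r=(5,4,0) succ=(1,1,0) retry=(0,1,0)
6 | W3 CAS | counter=6 r=(5,4,0) succ=(1,1,0) retry=(0,1,1)
7 | W3 LOAD | counter=6 r=(5,4,6) succ=(1,1,0) retry=(0,1,1)
8 | W3 CAS | counter=7 r=(5,4,6) succ=(1,1,1) retry=(0,1,1)
9 | W3 LOAD | counter=7 r=(5,4,7) succ=(1,1,1) retry=(0,1,1)
10 | W3 CAS | counter=8 r=(5,4,7) succ=(1,1,2) retry=(0,1,1)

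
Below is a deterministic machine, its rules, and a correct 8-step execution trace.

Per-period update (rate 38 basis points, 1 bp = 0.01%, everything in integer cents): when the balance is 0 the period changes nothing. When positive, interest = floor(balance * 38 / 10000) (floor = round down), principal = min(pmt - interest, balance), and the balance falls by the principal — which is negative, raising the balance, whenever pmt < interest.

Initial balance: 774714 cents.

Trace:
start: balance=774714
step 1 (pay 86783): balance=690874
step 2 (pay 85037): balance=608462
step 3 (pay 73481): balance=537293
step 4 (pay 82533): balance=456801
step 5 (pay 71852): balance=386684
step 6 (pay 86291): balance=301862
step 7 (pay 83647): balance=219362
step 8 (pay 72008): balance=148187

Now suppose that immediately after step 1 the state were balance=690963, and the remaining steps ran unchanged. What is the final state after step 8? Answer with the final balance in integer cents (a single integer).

state after step 1 := balance=690963
step 2 (pay 85037): balance=608551
step 3 (pay 73481): balance=537382
step 4 (pay 82533): balance=456891
step 5 (pay 71852): balance=386775
step 6 (pay 86291): balance=301953
step 7 (pay 83647): balance=219453
step 8 (pay 72008): balance=148278

148278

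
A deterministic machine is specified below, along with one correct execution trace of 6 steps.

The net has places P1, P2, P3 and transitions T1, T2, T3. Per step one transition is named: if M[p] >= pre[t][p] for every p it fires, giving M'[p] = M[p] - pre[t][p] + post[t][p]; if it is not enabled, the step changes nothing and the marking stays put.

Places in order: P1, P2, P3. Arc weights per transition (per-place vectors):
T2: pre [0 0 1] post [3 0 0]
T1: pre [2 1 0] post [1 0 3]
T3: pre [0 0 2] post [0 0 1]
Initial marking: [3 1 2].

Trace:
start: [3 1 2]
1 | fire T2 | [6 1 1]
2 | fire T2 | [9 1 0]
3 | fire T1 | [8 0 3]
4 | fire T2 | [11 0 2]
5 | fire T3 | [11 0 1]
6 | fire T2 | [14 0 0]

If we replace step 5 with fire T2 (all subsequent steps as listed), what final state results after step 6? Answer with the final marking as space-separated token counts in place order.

17 0 0

(re-executing from step 5 with the substitution; state before step 5: [11 0 2])
5 | fire T2 | [14 0 1]
6 | fire T2 | [17 0 0]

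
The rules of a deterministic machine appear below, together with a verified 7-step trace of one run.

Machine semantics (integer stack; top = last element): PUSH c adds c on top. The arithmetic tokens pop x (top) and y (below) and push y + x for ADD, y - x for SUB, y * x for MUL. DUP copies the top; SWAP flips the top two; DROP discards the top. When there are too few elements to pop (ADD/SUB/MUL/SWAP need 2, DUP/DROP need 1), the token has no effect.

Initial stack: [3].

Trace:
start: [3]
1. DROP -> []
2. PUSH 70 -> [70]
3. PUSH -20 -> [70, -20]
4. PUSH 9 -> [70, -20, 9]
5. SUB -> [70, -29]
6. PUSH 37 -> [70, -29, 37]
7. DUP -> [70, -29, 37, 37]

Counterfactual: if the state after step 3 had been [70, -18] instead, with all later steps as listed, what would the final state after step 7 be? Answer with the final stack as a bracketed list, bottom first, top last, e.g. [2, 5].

state after step 3 := [70, -18]
4. PUSH 9 -> [70, -18, 9]
5. SUB -> [70, -27]
6. PUSH 37 -> [70, -27, 37]
7. DUP -> [70, -27, 37, 37]

[70, -27, 37, 37]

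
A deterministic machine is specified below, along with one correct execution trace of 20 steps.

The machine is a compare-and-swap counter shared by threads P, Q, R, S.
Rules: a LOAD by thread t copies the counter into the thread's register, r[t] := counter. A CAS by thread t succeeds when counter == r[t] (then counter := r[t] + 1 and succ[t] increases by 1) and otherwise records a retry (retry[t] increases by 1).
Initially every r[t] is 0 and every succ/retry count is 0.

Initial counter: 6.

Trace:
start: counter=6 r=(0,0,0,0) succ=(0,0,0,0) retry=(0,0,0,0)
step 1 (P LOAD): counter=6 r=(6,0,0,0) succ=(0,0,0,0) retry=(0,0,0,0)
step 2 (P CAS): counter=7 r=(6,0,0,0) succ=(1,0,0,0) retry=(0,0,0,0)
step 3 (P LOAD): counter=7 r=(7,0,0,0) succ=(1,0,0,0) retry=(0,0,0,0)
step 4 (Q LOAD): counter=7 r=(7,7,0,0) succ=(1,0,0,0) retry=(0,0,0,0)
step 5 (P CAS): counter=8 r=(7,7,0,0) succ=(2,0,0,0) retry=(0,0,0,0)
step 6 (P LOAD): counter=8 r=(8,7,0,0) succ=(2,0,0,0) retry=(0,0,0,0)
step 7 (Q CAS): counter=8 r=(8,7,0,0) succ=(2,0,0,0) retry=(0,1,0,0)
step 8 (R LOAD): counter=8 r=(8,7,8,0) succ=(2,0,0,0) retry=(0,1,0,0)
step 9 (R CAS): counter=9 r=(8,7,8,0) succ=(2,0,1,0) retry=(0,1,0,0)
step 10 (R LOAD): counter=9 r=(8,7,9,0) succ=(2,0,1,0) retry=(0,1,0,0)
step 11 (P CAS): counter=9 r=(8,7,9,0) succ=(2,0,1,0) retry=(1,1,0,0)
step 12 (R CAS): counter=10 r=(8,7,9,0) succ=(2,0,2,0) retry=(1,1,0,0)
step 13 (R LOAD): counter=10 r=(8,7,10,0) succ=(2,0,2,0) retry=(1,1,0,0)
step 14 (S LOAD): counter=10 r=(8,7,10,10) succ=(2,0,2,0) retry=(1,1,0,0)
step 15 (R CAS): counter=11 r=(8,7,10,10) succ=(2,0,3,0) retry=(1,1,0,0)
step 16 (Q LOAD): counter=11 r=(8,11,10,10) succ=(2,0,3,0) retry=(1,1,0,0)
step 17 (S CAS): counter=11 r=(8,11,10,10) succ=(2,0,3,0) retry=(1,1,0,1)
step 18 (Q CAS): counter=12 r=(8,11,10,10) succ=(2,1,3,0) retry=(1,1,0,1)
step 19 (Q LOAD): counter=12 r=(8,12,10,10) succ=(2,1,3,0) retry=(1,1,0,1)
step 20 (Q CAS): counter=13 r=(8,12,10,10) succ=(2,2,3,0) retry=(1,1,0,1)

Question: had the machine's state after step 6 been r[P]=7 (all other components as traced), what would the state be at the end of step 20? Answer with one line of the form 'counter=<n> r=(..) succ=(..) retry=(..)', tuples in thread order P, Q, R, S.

state after step 6 := counter=8 r=(7,7,0,0) succ=(2,0,0,0) retry=(0,0,0,0)
step 7 (Q CAS): counter=8 r=(7,7,0,0) succ=(2,0,0,0) retry=(0,1,0,0)
step 8 (R LOAD): counter=8 r=(7,7,8,0) succ=(2,0,0,0) retry=(0,1,0,0)
step 9 (R CAS): counter=9 r=(7,7,8,0) succ=(2,0,1,0) retry=(0,1,0,0)
step 10 (R LOAD): counter=9 r=(7,7,9,0) succ=(2,0,1,0) retry=(0,1,0,0)
step 11 (P CAS): counter=9 r=(7,7,9,0) succ=(2,0,1,0) retry=(1,1,0,0)
step 12 (R CAS): counter=10 r=(7,7,9,0) succ=(2,0,2,0) retry=(1,1,0,0)
step 13 (R LOAD): counter=10 r=(7,7,10,0) succ=(2,0,2,0) retry=(1,1,0,0)
step 14 (S LOAD): counter=10 r=(7,7,10,10) succ=(2,0,2,0) retry=(1,1,0,0)
step 15 (R CAS): counter=11 r=(7,7,10,10) succ=(2,0,3,0) retry=(1,1,0,0)
step 16 (Q LOAD): counter=11 r=(7,11,10,10) succ=(2,0,3,0) retry=(1,1,0,0)
step 17 (S CAS): counter=11 r=(7,11,10,10) succ=(2,0,3,0) retry=(1,1,0,1)
step 18 (Q CAS): counter=12 r=(7,11,10,10) succ=(2,1,3,0) retry=(1,1,0,1)
step 19 (Q LOAD): counter=12 r=(7,12,10,10) succ=(2,1,3,0) retry=(1,1,0,1)
step 20 (Q CAS): counter=13 r=(7,12,10,10) succ=(2,2,3,0) retry=(1,1,0,1)

counter=13 r=(7,12,10,10) succ=(2,2,3,0) retry=(1,1,0,1)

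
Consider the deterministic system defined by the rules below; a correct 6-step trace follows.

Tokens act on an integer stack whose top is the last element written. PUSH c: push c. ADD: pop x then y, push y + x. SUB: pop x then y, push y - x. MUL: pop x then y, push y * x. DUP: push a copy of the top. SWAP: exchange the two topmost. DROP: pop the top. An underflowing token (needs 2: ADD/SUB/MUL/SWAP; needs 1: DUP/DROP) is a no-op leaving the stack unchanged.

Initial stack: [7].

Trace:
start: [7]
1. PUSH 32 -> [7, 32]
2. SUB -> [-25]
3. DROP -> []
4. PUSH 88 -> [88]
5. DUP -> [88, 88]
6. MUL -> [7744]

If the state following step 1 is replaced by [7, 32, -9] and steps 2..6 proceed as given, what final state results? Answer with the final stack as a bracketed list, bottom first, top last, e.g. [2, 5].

[7, 7744]

state after step 1 := [7, 32, -9]
2. SUB -> [7, 41]
3. DROP -> [7]
4. PUSH 88 -> [7, 88]
5. DUP -> [7, 88, 88]
6. MUL -> [7, 7744]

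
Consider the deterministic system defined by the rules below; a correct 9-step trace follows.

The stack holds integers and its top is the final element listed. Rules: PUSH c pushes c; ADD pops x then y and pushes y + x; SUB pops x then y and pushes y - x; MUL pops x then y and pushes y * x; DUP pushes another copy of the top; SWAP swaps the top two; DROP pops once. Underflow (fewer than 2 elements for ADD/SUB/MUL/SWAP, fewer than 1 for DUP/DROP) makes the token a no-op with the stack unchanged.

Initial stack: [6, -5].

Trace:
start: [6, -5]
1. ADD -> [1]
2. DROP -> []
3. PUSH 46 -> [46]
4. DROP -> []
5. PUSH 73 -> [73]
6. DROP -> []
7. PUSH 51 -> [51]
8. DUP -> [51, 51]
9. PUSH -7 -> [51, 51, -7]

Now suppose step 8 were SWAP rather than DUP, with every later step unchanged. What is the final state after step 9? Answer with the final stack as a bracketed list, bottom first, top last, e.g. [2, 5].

[51, -7]

(re-executing from step 8 with the substitution; state before step 8: [51])
8. SWAP -> [51]
9. PUSH -7 -> [51, -7]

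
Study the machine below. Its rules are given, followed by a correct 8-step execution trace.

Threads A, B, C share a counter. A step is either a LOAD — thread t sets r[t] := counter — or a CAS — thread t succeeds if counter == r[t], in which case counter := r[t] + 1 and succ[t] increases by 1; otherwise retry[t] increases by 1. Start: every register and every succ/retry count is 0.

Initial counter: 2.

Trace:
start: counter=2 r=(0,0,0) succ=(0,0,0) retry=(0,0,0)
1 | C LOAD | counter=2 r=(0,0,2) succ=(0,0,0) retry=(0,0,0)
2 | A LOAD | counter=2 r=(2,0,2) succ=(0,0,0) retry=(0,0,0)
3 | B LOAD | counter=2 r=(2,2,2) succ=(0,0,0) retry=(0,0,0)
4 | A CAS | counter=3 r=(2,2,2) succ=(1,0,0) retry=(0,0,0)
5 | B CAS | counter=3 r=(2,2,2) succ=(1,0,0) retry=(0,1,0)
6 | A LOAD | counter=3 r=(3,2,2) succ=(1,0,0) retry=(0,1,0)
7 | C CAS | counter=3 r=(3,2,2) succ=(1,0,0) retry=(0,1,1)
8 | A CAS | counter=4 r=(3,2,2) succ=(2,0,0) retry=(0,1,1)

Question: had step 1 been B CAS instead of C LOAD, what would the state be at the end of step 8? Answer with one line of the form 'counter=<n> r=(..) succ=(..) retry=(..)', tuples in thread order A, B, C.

(re-executing from step 1 with the substitution; state before step 1: counter=2 r=(0,0,0) succ=(0,0,0) retry=(0,0,0))
1 | B CAS | counter=2 r=(0,0,0) succ=(0,0,0) retry=(0,1,0)
2 | A LOAD | counter=2 r=(2,0,0) succ=(0,0,0) retry=(0,1,0)
3 | B LOAD | counter=2 r=(2,2,0) succ=(0,0,0) retry=(0,1,0)
4 | A CAS | counter=3 r=(2,2,0) succ=(1,0,0) retry=(0,1,0)
5 | B CAS | counter=3 r=(2,2,0) succ=(1,0,0) retry=(0,2,0)
6 | A LOAD | counter=3 r=(3,2,0) succ=(1,0,0) retry=(0,2,0)
7 | C CAS | counter=3 r=(3,2,0) succ=(1,0,0) retry=(0,2,1)
8 | A CAS | counter=4 r=(3,2,0) succ=(2,0,0) retry=(0,2,1)

counter=4 r=(3,2,0) succ=(2,0,0) retry=(0,2,1)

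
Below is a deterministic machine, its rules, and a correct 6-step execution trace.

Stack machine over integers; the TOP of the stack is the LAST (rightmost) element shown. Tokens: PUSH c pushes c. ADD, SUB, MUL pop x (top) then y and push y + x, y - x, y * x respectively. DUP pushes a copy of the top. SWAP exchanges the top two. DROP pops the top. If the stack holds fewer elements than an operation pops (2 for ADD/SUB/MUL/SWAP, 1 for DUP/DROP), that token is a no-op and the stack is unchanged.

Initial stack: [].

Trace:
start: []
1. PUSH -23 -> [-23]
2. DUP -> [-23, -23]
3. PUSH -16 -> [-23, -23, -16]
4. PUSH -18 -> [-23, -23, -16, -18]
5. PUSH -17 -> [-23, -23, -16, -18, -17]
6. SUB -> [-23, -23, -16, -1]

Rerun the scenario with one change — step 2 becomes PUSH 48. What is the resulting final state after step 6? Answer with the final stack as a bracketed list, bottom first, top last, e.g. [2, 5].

[-23, 48, -16, -1]

(re-executing from step 2 with the substitution; state before step 2: [-23])
2. PUSH 48 -> [-23, 48]
3. PUSH -16 -> [-23, 48, -16]
4. PUSH -18 -> [-23, 48, -16, -18]
5. PUSH -17 -> [-23, 48, -16, -18, -17]
6. SUB -> [-23, 48, -16, -1]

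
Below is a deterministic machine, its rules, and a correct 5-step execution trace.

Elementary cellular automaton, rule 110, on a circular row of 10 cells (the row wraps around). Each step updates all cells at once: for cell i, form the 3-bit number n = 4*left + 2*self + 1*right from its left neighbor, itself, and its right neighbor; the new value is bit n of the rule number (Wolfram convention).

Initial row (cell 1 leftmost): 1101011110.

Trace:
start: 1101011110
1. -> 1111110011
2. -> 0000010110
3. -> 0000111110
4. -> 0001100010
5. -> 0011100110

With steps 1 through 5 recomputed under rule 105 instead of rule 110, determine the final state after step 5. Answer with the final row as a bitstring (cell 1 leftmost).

(re-executing steps 1..5 under rule 105; state before step 1: 1101011110)
1. -> 1110110011
2. -> 0011110010
3. -> 1010010000
4. -> 0100000110
5. -> 0001110110

0001110110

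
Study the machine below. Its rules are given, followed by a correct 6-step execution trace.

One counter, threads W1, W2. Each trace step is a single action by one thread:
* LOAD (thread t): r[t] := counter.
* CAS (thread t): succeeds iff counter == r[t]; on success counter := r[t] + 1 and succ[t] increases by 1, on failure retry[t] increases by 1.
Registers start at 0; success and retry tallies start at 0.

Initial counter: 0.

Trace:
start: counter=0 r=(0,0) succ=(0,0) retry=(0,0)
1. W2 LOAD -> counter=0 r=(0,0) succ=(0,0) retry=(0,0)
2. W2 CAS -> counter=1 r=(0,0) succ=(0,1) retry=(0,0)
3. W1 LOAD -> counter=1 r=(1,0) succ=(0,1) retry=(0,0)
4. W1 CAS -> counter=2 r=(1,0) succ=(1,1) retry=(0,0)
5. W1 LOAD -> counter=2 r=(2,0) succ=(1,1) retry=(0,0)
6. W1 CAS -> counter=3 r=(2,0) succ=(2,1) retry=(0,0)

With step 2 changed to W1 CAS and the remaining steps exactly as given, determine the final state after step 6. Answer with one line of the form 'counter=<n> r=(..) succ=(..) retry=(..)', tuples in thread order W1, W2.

(re-executing from step 2 with the substitution; state before step 2: counter=0 r=(0,0) succ=(0,0) retry=(0,0))
2. W1 CAS -> counter=1 r=(0,0) succ=(1,0) retry=(0,0)
3. W1 LOAD -> counter=1 r=(1,0) succ=(1,0) retry=(0,0)
4. W1 CAS -> counter=2 r=(1,0) succ=(2,0) retry=(0,0)
5. W1 LOAD -> counter=2 r=(2,0) succ=(2,0) retry=(0,0)
6. W1 CAS -> counter=3 r=(2,0) succ=(3,0) retry=(0,0)

counter=3 r=(2,0) succ=(3,0) retry=(0,0)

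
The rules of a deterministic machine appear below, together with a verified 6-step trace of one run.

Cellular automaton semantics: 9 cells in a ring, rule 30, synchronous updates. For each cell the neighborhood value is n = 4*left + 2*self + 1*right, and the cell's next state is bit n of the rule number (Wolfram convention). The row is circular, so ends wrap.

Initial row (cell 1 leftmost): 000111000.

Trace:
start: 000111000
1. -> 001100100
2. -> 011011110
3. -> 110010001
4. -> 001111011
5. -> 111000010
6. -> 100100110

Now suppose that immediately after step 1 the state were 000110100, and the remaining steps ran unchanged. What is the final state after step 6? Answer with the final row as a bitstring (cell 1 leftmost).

state after step 1 := 000110100
2. -> 001100110
3. -> 011011101
4. -> 010010001
5. -> 011111011
6. -> 010000010

010000010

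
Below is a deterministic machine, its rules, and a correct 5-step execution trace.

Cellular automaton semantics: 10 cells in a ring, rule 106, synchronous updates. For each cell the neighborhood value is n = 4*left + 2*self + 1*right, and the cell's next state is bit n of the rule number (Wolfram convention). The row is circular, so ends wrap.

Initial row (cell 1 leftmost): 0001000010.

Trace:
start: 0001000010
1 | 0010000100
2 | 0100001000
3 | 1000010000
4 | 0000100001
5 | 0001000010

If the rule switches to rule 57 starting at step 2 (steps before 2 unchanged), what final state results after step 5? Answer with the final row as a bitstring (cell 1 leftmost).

1001010010

(re-executing steps 2..5 under rule 57; state before step 2: 0010000100)
2 | 1001110011
3 | 0101001010
4 | 0010100101
5 | 1001010010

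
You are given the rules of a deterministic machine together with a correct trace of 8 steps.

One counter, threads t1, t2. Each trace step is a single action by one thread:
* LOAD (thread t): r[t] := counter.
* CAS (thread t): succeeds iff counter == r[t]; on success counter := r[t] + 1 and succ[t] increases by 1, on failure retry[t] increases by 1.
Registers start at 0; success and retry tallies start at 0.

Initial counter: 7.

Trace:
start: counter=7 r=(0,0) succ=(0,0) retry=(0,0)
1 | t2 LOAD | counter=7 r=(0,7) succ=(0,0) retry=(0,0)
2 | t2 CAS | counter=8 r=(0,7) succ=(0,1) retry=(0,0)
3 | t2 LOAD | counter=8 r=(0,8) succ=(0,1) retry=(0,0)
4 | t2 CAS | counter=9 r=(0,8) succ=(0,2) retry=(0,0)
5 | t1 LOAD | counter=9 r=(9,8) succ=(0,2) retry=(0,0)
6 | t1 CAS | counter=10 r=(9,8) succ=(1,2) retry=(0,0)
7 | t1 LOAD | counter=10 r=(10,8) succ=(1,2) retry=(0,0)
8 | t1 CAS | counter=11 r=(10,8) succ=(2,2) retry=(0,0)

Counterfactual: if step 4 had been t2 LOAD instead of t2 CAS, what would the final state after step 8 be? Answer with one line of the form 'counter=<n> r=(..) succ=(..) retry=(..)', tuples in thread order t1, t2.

(re-executing from step 4 with the substitution; state before step 4: counter=8 r=(0,8) succ=(0,1) retry=(0,0))
4 | t2 LOAD | counter=8 r=(0,8) succ=(0,1) retry=(0,0)
5 | t1 LOAD | counter=8 r=(8,8) succ=(0,1) retry=(0,0)
6 | t1 CAS | counter=9 r=(8,8) succ=(1,1) retry=(0,0)
7 | t1 LOAD | counter=9 r=(9,8) succ=(1,1) retry=(0,0)
8 | t1 CAS | counter=10 r=(9,8) succ=(2,1) retry=(0,0)

counter=10 r=(9,8) succ=(2,1) retry=(0,0)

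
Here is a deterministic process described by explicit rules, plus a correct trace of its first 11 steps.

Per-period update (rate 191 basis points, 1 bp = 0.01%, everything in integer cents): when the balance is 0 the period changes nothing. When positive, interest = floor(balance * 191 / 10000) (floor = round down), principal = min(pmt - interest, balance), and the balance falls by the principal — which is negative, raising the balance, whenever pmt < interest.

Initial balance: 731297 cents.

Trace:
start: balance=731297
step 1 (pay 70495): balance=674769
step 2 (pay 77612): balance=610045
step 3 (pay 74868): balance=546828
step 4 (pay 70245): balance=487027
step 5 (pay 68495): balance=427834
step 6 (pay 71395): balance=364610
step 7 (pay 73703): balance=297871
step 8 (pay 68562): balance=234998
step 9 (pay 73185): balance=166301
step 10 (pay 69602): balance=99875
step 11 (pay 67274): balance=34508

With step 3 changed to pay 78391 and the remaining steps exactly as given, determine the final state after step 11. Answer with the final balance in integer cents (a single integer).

(re-executing from step 3 with the substitution; state before step 3: balance=610045)
step 3 (pay 78391): balance=543305
step 4 (pay 70245): balance=483437
step 5 (pay 68495): balance=424175
step 6 (pay 71395): balance=360881
step 7 (pay 73703): balance=294070
step 8 (pay 68562): balance=231124
step 9 (pay 73185): balance=162353
step 10 (pay 69602): balance=95851
step 11 (pay 67274): balance=30407

30407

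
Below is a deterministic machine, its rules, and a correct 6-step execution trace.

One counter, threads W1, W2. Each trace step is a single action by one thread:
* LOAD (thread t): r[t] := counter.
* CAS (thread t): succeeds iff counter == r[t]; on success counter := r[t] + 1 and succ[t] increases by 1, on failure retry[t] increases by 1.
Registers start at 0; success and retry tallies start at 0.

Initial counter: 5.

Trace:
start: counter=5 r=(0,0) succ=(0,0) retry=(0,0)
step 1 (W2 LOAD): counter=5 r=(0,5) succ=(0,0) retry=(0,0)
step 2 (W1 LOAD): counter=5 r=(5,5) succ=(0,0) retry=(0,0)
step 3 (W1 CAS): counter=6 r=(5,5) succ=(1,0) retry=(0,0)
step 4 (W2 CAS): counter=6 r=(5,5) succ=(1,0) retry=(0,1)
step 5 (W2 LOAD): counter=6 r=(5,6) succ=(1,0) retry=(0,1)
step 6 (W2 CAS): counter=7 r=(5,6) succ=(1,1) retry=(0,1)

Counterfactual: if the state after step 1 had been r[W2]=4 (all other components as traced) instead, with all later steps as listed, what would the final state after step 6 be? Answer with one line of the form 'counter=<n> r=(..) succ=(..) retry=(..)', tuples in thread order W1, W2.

state after step 1 := counter=5 r=(0,4) succ=(0,0) retry=(0,0)
step 2 (W1 LOAD): counter=5 r=(5,4) succ=(0,0) retry=(0,0)
step 3 (W1 CAS): counter=6 r=(5,4) succ=(1,0) retry=(0,0)
step 4 (W2 CAS): counter=6 r=(5,4) succ=(1,0) retry=(0,1)
step 5 (W2 LOAD): counter=6 r=(5,6) succ=(1,0) retry=(0,1)
step 6 (W2 CAS): counter=7 r=(5,6) succ=(1,1) retry=(0,1)

counter=7 r=(5,6) succ=(1,1) retry=(0,1)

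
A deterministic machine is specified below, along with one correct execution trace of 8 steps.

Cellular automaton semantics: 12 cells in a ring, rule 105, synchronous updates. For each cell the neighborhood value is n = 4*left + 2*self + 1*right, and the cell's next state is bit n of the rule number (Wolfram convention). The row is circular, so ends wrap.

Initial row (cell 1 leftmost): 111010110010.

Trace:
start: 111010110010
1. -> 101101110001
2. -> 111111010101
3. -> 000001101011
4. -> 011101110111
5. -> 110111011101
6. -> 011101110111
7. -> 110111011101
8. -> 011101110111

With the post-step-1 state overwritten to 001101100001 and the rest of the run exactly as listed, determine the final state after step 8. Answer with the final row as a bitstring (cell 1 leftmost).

state after step 1 := 001101100001
2. -> 001111101100
3. -> 101000111101
4. -> 110010100111
5. -> 010001000100
6. -> 000100010001
7. -> 010001000100
8. -> 000100010001

000100010001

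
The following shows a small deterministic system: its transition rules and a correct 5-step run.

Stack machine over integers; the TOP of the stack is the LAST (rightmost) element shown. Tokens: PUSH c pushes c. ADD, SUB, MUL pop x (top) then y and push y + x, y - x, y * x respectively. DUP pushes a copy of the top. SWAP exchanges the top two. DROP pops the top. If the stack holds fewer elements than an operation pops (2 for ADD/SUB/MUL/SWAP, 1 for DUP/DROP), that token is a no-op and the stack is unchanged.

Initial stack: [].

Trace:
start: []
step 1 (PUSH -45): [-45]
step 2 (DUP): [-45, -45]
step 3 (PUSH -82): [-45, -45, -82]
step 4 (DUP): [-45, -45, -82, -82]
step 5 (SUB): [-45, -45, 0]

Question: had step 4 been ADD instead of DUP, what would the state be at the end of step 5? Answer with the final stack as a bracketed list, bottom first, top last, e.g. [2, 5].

[82]

(re-executing from step 4 with the substitution; state before step 4: [-45, -45, -82])
step 4 (ADD): [-45, -127]
step 5 (SUB): [82]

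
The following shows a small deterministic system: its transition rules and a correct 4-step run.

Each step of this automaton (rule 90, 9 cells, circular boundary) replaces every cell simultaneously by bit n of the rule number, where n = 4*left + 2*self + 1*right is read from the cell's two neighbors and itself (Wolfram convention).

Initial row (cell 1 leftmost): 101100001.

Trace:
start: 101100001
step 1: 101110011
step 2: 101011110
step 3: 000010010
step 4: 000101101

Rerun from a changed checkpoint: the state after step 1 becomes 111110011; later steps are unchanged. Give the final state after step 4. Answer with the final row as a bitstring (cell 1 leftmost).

state after step 1 := 111110011
step 2: 000011110
step 3: 000110011
step 4: 101111111

101111111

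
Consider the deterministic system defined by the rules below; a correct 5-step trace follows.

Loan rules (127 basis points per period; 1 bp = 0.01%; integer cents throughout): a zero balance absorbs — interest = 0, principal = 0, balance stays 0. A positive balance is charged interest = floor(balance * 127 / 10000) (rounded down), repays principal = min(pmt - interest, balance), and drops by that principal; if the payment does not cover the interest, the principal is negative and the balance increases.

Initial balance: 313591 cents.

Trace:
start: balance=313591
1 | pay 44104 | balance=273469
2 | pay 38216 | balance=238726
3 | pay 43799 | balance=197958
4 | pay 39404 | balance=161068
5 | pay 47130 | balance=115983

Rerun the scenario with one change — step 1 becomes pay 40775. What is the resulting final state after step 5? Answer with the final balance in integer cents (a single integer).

119484

(re-executing from step 1 with the substitution; state before step 1: balance=313591)
1 | pay 40775 | balance=276798
2 | pay 38216 | balance=242097
3 | pay 43799 | balance=201372
4 | pay 39404 | balance=164525
5 | pay 47130 | balance=119484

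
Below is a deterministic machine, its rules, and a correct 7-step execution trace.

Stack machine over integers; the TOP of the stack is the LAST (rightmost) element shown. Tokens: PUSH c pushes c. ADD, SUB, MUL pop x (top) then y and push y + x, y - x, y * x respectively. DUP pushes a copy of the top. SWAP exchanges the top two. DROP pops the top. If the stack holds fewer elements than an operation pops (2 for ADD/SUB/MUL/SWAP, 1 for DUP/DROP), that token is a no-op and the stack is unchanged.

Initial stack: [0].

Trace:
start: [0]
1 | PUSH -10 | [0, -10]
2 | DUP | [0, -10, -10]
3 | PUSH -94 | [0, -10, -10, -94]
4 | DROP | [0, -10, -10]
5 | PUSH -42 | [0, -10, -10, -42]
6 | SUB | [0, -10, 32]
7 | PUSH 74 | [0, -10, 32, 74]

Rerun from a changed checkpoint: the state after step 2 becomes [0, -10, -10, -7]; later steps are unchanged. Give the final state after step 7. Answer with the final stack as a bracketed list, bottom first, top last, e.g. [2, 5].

[0, -10, -10, 35, 74]

state after step 2 := [0, -10, -10, -7]
3 | PUSH -94 | [0, -10, -10, -7, -94]
4 | DROP | [0, -10, -10, -7]
5 | PUSH -42 | [0, -10, -10, -7, -42]
6 | SUB | [0, -10, -10, 35]
7 | PUSH 74 | [0, -10, -10, 35, 74]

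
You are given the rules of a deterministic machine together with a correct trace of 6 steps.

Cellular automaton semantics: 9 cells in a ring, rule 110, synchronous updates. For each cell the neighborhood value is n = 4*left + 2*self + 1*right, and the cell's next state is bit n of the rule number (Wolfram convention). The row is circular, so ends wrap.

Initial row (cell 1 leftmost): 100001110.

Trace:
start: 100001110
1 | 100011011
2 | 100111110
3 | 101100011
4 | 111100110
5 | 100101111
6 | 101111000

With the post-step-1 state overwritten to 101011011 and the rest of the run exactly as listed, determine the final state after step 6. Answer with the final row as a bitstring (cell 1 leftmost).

state after step 1 := 101011011
2 | 111111110
3 | 100000011
4 | 100000110
5 | 100001111
6 | 100011000

100011000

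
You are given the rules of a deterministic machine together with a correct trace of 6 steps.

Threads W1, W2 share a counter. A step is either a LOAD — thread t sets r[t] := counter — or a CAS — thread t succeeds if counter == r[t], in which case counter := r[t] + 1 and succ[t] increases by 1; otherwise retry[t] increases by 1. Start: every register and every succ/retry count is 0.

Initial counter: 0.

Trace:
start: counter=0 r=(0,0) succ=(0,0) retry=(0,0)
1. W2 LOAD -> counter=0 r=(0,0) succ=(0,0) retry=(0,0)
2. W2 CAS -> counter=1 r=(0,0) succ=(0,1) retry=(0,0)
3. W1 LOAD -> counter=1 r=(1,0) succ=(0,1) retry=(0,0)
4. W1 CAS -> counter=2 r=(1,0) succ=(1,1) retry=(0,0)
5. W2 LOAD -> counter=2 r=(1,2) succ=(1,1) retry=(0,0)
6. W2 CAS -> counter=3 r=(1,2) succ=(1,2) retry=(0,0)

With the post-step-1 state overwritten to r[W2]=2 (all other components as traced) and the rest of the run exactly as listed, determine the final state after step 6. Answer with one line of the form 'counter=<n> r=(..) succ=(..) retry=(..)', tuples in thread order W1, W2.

state after step 1 := counter=0 r=(0,2) succ=(0,0) retry=(0,0)
2. W2 CAS -> counter=0 r=(0,2) succ=(0,0) retry=(0,1)
3. W1 LOAD -> counter=0 r=(0,2) succ=(0,0) retry=(0,1)
4. W1 CAS -> counter=1 r=(0,2) succ=(1,0) retry=(0,1)
5. W2 LOAD -> counter=1 r=(0,1) succ=(1,0) retry=(0,1)
6. W2 CAS -> counter=2 r=(0,1) succ=(1,1) retry=(0,1)

counter=2 r=(0,1) succ=(1,1) retry=(0,1)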